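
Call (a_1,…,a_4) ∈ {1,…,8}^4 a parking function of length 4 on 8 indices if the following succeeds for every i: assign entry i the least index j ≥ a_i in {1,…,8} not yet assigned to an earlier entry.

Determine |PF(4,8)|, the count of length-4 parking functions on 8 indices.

3645

#PF = (9−4)·9^(4−1) = 5×729 = 3645 [KW]
One tuple (4,8,3,7) → sorted (3,4,7,8): b_i ≤ 4+i ∀i, a PF.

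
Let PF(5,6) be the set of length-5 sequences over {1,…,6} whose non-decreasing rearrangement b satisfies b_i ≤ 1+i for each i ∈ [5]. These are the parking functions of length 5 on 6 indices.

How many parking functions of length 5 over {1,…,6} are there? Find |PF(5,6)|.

4802

#PF = (7−5)·7^(5−1) = 2·2401 = 4802
E.g. (1,2,2,6,2) → sorted (1,2,2,2,6): b_i ≤ 1+i ∀i, a PF.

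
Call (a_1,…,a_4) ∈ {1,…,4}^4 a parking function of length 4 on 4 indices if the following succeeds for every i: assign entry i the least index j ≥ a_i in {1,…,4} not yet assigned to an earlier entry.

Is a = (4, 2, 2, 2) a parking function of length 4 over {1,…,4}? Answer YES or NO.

Rearranged: b = (2, 2, 2, 4).
  b_1=2 > 1
  fails at i=1 ⇒ NO

NO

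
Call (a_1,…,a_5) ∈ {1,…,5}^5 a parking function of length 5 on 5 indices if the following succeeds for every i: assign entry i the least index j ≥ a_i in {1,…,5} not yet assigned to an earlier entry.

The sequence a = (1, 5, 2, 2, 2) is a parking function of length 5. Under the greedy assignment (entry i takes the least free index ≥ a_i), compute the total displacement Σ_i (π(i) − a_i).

3

Σπ(i) = 1+…+5 = 15; Σa = 1+5+2+2+2 = 12; disp = 15−12 = 3.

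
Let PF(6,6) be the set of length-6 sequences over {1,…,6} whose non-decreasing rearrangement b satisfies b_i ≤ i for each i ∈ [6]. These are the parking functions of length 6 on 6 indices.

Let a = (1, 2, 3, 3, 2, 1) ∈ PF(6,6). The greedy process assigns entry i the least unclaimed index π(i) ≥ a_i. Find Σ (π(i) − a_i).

9

Σπ = 21 ({1..6} each once); Σa = 1+2+3+3+2+1 = 12; disp = 21−12 = 9.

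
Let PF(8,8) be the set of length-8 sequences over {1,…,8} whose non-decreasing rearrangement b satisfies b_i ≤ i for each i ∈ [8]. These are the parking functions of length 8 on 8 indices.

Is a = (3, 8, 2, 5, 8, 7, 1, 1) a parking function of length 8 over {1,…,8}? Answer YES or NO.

Rearranged: b = (1, 1, 2, 3, 5, 7, 8, 8).
  b_1=1 ≤ 1
  b_2=1 ≤ 2
  b_3=2 ≤ 3
  b_4=3 ≤ 4
  b_5=5 ≤ 5
  b_6=7 > 6
  fails at i=6 ⇒ NO

NO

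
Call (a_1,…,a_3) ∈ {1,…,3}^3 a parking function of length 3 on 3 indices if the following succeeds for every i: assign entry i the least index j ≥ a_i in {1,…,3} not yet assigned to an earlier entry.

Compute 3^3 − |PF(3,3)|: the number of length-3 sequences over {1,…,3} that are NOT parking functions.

11

#PF = (4−3)·4^(3−1) = 1·16 = 16
Check (3,3,3) → sorted (3,3,3): b_1=3>1, not a PF.
3^3 − 16 = 27 − 16 = 11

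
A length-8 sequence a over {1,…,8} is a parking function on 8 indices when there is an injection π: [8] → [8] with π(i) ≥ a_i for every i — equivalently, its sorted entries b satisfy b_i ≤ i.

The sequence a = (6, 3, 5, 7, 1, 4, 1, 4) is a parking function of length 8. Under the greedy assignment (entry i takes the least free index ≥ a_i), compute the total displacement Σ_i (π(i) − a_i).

5

Σπ = 8·9/2 = 36 (π permutes [8]); Σa = 6+3+5+7+1+4+1+4 = 31; disp = 36−31 = 5.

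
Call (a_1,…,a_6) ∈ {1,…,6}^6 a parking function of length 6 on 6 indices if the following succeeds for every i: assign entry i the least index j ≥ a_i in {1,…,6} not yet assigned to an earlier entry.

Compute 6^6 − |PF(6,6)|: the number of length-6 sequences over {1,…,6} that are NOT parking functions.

|PF(6,6)| = (6−6+1)·(6+1)^(6−1) = 1 · 16807 = 16807 [KW]
E.g. (4,3,4,6,2,3) → sorted (2,3,3,4,4,6): b_1=2>1, not a PF.
6^6 − 16807 = 46656 − 16807 = 29849

29849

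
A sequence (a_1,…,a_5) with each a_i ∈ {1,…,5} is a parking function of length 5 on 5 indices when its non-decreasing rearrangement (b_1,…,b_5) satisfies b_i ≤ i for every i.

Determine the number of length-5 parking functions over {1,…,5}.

1296

#PF = (5−5+1)·(5+1)^(5−1) = 1×1296 = 1296 (Konheim–Weiss)
Check (3,1,2,4,4) → sorted (1,2,3,4,4): b_i ≤ i ∀i, a PF.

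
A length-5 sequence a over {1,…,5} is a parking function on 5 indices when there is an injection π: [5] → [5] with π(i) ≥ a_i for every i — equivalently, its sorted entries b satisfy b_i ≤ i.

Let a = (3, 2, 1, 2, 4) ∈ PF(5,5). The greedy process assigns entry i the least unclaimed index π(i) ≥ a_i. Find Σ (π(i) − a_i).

3

Σπ(i) = 1+…+5 = 15; Σa = 3+2+1+2+4 = 12; disp = 15−12 = 3.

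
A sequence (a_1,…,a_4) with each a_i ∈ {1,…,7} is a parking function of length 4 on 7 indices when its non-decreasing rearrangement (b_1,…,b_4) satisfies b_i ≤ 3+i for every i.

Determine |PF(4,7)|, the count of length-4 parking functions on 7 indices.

2048

#PF = (8−4)·8^(4−1) = 4 · 512 = 2048 (Konheim–Weiss)
Example (7,6,2,3) → sorted (2,3,6,7): b_i ≤ 3+i ∀i, a PF.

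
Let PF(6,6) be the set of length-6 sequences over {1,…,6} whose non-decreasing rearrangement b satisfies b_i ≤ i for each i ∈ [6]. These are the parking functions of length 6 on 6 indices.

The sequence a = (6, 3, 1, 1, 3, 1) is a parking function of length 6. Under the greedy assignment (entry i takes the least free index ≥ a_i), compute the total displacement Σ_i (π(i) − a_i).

6

Σπ = 21 ({1..6} each once); Σa = 6+3+1+1+3+1 = 15; disp = 21−15 = 6.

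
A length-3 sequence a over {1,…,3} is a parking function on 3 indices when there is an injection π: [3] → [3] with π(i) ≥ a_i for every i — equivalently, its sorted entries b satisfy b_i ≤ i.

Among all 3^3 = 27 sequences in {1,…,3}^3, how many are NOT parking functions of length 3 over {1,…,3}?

|PF| = 1·4^2 = 1 · 16 = 16 [KW]
One tuple (3,2,2) → sorted (2,2,3): b_1=2>1, not a PF.
3^3 − 16 = 27 − 16 = 11

11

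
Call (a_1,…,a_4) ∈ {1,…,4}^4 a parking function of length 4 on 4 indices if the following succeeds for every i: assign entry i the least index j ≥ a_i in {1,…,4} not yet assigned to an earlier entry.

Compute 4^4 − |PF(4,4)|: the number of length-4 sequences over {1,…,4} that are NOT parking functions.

131

|PF(4,4)| = (5−4)·5^(4−1) = 1·125 = 125 (Konheim–Weiss)
Check (3,4,4,3) → sorted (3,3,4,4): b_1=3>1, not a PF.
So 256 − 125 = 131 fail.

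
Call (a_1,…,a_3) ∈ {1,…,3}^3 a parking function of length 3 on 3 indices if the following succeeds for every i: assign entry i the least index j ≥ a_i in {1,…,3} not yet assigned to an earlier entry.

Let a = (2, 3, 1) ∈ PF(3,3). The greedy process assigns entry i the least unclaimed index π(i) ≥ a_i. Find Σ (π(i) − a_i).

0

Σπ = 6 ({1..3} each once); Σa = 2+3+1 = 6; disp = 6−6 = 0.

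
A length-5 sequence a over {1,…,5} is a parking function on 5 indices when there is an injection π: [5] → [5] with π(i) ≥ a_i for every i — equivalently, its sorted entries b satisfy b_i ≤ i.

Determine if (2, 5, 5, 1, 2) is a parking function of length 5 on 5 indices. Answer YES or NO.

Order a: b = (1, 2, 2, 5, 5).
  b_1=1 ≤ 1
  b_2=2 ≤ 2
  b_3=2 ≤ 3
  b_4=5 > 4
  fails at i=4 ⇒ NO

NO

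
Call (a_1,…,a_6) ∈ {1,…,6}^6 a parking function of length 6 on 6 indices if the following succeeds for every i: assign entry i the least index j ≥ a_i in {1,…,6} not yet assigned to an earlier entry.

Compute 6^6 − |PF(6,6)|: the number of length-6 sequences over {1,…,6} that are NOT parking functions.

29849

|PF| = (7−6)·7^(6−1) = 1·16807 = 16807 (Pollak)
Check (5,5,4,2,3,5) → sorted (2,3,4,5,5,5): b_1=2>1, not a PF.
So 46656 − 16807 = 29849 fail.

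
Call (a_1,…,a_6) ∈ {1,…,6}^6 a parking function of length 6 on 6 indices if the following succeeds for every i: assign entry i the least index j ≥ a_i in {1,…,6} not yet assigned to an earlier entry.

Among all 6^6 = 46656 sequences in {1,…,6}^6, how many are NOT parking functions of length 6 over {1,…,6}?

|PF| = (7−6)·7^(6−1) = 1·16807 = 16807 (Konheim–Weiss)
One tuple (3,3,6,6,2,4) → sorted (2,3,3,4,6,6): b_1=2>1, not a PF.
Total 46656; non-PF = 46656−16807 = 29849

29849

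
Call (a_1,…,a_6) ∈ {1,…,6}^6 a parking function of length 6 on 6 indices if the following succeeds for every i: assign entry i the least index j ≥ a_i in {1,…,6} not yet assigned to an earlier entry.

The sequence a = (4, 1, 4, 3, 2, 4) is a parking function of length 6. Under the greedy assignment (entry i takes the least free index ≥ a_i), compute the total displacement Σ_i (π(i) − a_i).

Σπ = 6·7/2 = 21 (π permutes [6]); Σa = 4+1+4+3+2+4 = 18; disp = 21−18 = 3.

3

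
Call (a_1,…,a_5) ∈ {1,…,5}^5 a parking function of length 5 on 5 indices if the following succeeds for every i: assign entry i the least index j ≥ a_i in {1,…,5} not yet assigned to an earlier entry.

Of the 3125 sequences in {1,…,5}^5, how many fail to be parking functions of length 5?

1829

|PF(5,5)| = 1·6^4 = 1×1296 = 1296
Example (4,5,4,2,4) → sorted (2,4,4,4,5): b_1=2>1, not a PF.
So 3125 − 1296 = 1829 fail.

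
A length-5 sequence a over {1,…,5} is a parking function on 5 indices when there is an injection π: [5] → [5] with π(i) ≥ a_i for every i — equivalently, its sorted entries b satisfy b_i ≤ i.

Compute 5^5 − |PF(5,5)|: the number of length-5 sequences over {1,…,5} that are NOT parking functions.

1829

|PF(5,5)| = (6−5)·6^(5−1) = 1×1296 = 1296 (Pollak)
Check (5,5,2,5,5) → sorted (2,5,5,5,5): b_1=2>1, not a PF.
So 3125 − 1296 = 1829 fail.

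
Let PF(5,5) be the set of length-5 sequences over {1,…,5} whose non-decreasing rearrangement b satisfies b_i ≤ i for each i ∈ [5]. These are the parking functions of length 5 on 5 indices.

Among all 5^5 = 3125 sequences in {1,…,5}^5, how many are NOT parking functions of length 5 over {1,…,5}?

Count = 1·6^4 = 1×1296 = 1296 (Pollak)
Example (3,3,5,5,3) → sorted (3,3,3,5,5): b_1=3>1, not a PF.
So 3125 − 1296 = 1829 fail.

1829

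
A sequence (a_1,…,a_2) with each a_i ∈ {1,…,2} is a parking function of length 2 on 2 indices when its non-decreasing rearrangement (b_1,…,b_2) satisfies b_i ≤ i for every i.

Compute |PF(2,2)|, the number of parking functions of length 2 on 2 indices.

#PF = (3−2)·3^(2−1) = 1·3 = 3 (Pollak)
Example (2,1) → sorted (1,2): b_i ≤ i ∀i, a PF.

3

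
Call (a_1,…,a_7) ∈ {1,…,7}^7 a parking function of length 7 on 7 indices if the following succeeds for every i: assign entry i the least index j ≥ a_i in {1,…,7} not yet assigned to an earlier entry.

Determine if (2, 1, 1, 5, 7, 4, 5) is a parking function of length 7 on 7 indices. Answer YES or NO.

YES

Sorted: b = (1, 1, 2, 4, 5, 5, 7).
  b_1=1 ≤ 1
  b_2=1 ≤ 2
  b_3=2 ≤ 3
  b_4=4 ≤ 4
  b_5=5 ≤ 5
  b_6=5 ≤ 6
  b_7=7 ≤ 7
All bounds hold ⇒ YES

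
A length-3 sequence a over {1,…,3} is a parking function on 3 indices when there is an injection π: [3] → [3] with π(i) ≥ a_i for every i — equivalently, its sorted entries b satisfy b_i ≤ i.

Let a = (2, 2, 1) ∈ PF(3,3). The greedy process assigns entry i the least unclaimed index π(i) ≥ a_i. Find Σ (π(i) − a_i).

1

Σπ = 3·4/2 = 6 (π permutes [3]); Σa = 2+2+1 = 5; disp = 6−5 = 1.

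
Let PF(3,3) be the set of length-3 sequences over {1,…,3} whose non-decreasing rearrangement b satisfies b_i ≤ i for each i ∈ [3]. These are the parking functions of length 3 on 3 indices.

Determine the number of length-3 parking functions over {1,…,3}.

16

Count = (3−3+1)·(3+1)^(3−1) = 1·16 = 16 [KW]
E.g. (1,1,2) → sorted (1,1,2): b_i ≤ i ∀i, a PF.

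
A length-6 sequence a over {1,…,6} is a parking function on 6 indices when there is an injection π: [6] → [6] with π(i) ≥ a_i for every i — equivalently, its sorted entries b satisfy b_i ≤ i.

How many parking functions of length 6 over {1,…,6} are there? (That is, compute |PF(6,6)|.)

|PF(6,6)| = (7−6)·7^(6−1) = 1×16807 = 16807 (Konheim–Weiss)
Check (2,2,5,1,5,4) → sorted (1,2,2,4,5,5): b_i ≤ i ∀i, a PF.

16807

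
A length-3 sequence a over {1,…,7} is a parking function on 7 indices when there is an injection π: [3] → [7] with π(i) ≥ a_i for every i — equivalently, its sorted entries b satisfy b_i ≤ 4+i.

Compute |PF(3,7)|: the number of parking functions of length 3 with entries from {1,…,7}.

320

|PF(3,7)| = (7+1−3)·(7+1)^{3−1} = 5·64 = 320 (Konheim–Weiss)
One tuple (6,4,5) → sorted (4,5,6): b_i ≤ 4+i ∀i, a PF.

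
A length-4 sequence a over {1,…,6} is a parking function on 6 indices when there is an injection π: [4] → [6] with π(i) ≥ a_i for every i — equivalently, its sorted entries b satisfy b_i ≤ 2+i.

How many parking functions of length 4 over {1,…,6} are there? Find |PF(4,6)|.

|PF(4,6)| = (6−4+1)·(6+1)^(4−1) = 3 · 343 = 1029 (Pollak)
E.g. (4,2,6,3) → sorted (2,3,4,6): b_i ≤ 2+i ∀i, a PF.

1029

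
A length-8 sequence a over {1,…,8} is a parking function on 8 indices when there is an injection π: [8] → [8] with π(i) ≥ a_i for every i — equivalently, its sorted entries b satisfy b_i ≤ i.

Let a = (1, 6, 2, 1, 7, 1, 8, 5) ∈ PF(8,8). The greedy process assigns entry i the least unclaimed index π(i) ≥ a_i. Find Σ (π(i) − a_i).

5

Σπ = 8·9/2 = 36 (π permutes [8]); Σa = 1+6+2+1+7+1+8+5 = 31; disp = 36−31 = 5.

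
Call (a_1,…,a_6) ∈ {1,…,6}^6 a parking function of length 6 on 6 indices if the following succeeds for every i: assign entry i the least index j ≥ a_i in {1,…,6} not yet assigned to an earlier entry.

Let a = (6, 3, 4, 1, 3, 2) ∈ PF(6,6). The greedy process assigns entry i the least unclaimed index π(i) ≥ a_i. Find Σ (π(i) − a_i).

2

Σπ = 21 ({1..6} each once); Σa = 6+3+4+1+3+2 = 19; disp = 21−19 = 2.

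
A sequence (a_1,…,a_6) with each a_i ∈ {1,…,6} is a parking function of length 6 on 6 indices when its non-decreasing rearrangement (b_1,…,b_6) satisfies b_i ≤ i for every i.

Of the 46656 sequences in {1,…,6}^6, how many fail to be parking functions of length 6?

29849

|PF(6,6)| = (7−6)·7^(6−1) = 1 · 16807 = 16807 [KW]
E.g. (1,4,5,6,4,5) → sorted (1,4,4,5,5,6): b_2=4>2, not a PF.
So 46656 − 16807 = 29849 fail.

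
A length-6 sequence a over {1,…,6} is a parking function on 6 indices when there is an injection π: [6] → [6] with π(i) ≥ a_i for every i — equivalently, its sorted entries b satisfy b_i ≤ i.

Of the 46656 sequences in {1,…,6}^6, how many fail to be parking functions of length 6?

#PF = (7−6)·7^(6−1) = 1 · 16807 = 16807 [KW]
One tuple (2,4,5,3,3,3) → sorted (2,3,3,3,4,5): b_1=2>1, not a PF.
6^6 − 16807 = 46656 − 16807 = 29849

29849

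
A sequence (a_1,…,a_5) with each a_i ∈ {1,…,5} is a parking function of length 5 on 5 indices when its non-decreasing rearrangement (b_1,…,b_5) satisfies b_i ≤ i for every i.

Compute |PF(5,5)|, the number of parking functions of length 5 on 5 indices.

1296

#PF = (6−5)·6^(5−1) = 1 · 1296 = 1296 [KW]
Check (1,2,2,3,4) → sorted (1,2,2,3,4): b_i ≤ i ∀i, a PF.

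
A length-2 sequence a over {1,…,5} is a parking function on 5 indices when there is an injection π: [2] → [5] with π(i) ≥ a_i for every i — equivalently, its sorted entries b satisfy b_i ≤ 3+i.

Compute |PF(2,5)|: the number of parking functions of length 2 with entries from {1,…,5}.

|PF(2,5)| = (5+1−2)·(5+1)^{2−1} = 4 · 6 = 24 [KW]
E.g. (5,2) → sorted (2,5): b_i ≤ 3+i ∀i, a PF.

24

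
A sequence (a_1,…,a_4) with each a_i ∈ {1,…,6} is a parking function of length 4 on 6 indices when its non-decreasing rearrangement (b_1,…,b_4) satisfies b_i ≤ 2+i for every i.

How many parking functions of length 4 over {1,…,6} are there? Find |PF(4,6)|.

|PF(4,6)| = (6+1−4)·(6+1)^{4−1} = 3×343 = 1029 [KW]
One tuple (1,4,4,4) → sorted (1,4,4,4): b_i ≤ 2+i ∀i, a PF.

1029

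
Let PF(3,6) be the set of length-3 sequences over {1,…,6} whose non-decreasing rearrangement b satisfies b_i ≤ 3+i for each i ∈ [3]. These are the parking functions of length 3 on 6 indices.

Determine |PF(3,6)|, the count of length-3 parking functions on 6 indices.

#PF = (6+1−3)·(6+1)^{3−1} = 4×49 = 196 (Pollak)
E.g. (2,1,1) → sorted (1,1,2): b_i ≤ 3+i ∀i, a PF.

196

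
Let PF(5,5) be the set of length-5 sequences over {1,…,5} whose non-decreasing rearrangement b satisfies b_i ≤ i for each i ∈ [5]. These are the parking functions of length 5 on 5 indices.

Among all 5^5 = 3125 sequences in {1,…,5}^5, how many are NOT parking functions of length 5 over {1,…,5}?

1829

|PF(5,5)| = (6−5)·6^(5−1) = 1×1296 = 1296 (Konheim–Weiss)
One tuple (4,5,3,4,4) → sorted (3,4,4,4,5): b_1=3>1, not a PF.
So 3125 − 1296 = 1829 fail.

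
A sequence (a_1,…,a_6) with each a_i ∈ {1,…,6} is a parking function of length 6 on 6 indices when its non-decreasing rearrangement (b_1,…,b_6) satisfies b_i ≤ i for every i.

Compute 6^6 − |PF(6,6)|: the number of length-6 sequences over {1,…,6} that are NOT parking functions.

29849

|PF(6,6)| = (6+1−6)·(6+1)^{6−1} = 1·16807 = 16807 [KW]
E.g. (4,3,5,4,4,5) → sorted (3,4,4,4,5,5): b_1=3>1, not a PF.
Total 46656; non-PF = 46656−16807 = 29849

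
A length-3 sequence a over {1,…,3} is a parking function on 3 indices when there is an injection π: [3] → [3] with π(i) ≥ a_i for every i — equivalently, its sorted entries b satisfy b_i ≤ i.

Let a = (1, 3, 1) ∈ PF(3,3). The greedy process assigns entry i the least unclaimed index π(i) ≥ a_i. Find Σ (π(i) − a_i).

Σπ = 6 ({1..3} each once); Σa = 1+3+1 = 5; disp = 6−5 = 1.

1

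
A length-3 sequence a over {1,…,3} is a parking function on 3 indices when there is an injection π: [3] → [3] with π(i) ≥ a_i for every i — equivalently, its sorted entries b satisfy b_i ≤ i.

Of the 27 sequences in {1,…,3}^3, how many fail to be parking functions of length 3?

11

|PF| = (3+1−3)·(3+1)^{3−1} = 1·16 = 16 [KW]
Check (3,3,3) → sorted (3,3,3): b_1=3>1, not a PF.
3^3 − 16 = 27 − 16 = 11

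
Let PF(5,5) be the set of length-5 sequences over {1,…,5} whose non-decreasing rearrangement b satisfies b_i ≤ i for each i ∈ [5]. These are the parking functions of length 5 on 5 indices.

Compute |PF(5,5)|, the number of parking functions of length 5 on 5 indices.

|PF(5,5)| = 1·6^4 = 1×1296 = 1296
E.g. (1,1,3,2,3) → sorted (1,1,2,3,3): b_i ≤ i ∀i, a PF.

1296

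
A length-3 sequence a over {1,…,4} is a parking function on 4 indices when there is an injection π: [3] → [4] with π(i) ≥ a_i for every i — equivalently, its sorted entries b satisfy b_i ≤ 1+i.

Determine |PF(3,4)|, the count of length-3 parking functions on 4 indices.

50

#PF = (4+1−3)·(4+1)^{3−1} = 2 · 25 = 50 (Pollak)
Check (3,2,4) → sorted (2,3,4): b_i ≤ 1+i ∀i, a PF.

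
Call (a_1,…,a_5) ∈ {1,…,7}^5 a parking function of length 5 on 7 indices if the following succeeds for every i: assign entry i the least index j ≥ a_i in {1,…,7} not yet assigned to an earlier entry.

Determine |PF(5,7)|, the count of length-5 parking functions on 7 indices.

|PF(5,7)| = (8−5)·8^(5−1) = 3 · 4096 = 12288 (Konheim–Weiss)
One tuple (1,2,4,5,4) → sorted (1,2,4,4,5): b_i ≤ 2+i ∀i, a PF.

12288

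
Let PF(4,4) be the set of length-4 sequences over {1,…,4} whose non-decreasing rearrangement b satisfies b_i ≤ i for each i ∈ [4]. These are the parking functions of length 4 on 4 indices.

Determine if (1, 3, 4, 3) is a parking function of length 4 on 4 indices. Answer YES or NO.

Order a: b = (1, 3, 3, 4).
  b_1=1 ≤ 1
  b_2=3 > 2
  fails at i=2 ⇒ NO

NO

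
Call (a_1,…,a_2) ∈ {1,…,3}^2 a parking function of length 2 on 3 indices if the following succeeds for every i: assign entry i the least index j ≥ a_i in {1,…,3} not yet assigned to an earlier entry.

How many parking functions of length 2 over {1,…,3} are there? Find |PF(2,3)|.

#PF = (3+1−2)·(3+1)^{2−1} = 2×4 = 8
One tuple (1,2) → sorted (1,2): b_i ≤ 1+i ∀i, a PF.

8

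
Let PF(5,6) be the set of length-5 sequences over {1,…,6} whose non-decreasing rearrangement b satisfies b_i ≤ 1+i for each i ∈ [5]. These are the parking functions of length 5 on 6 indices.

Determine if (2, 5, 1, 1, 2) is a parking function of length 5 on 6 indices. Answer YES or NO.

YES

Order a: b = (1, 1, 2, 2, 5).
  b_1=1 ≤ 2
  b_2=1 ≤ 3
  b_3=2 ≤ 4
  b_4=2 ≤ 5
  b_5=5 ≤ 6
All bounds hold ⇒ YES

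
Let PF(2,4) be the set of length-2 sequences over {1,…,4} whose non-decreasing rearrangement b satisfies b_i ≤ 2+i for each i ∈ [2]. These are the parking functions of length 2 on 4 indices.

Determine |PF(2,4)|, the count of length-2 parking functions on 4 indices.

15

#PF = (5−2)·5^(2−1) = 3×5 = 15 [KW]
Example (2,2) → sorted (2,2): b_i ≤ 2+i ∀i, a PF.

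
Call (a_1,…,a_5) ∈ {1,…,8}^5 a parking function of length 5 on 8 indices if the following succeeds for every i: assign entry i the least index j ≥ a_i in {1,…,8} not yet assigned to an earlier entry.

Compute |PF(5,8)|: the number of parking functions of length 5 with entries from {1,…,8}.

|PF| = (8+1−5)·(8+1)^{5−1} = 4·6561 = 26244 [KW]
Example (5,7,2,6,7) → sorted (2,5,6,7,7): b_i ≤ 3+i ∀i, a PF.

26244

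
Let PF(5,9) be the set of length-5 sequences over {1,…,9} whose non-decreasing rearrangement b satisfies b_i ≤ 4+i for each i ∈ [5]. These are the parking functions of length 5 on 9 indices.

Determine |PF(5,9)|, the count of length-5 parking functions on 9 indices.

#PF = (9+1−5)·(9+1)^{5−1} = 5×10000 = 50000 (Pollak)
One tuple (2,6,4,3,5) → sorted (2,3,4,5,6): b_i ≤ 4+i ∀i, a PF.

50000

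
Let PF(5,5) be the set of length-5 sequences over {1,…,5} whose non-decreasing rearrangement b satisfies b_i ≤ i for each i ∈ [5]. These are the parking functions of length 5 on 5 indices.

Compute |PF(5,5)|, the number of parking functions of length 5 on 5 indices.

|PF| = (5−5+1)·(5+1)^(5−1) = 1×1296 = 1296 (Pollak)
One tuple (1,4,5,1,3) → sorted (1,1,3,4,5): b_i ≤ i ∀i, a PF.

1296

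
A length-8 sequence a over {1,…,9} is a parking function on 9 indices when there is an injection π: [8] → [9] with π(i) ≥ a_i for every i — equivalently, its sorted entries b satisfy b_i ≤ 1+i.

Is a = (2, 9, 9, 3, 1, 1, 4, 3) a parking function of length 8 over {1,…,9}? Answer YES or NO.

NO

Sorted: b = (1, 1, 2, 3, 3, 4, 9, 9).
  b_1=1 ≤ 2
  b_2=1 ≤ 3
  b_3=2 ≤ 4
  b_4=3 ≤ 5
  b_5=3 ≤ 6
  b_6=4 ≤ 7
  b_7=9 > 8
  fails at i=7 ⇒ NO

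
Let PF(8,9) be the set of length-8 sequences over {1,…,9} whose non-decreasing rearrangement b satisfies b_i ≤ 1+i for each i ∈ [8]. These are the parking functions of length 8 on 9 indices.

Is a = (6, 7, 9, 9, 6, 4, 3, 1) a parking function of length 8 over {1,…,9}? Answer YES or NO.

Order a: b = (1, 3, 4, 6, 6, 7, 9, 9).
  b_1=1 ≤ 2
  b_2=3 ≤ 3
  b_3=4 ≤ 4
  b_4=6 > 5
  fails at i=4 ⇒ NO

NO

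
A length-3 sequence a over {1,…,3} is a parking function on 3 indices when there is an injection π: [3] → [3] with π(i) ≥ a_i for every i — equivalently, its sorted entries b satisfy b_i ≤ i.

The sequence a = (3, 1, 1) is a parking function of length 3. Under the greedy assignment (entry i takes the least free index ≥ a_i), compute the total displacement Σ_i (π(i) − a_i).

1

Σπ(i) = 1+…+3 = 6; Σa = 3+1+1 = 5; disp = 6−5 = 1.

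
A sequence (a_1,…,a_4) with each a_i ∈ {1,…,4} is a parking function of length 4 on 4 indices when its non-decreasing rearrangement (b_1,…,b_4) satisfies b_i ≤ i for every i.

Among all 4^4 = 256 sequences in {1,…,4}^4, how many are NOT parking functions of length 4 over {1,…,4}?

131

Count = (4−4+1)·(4+1)^(4−1) = 1 · 125 = 125
Example (3,3,4,3) → sorted (3,3,3,4): b_1=3>1, not a PF.
4^4 − 125 = 256 − 125 = 131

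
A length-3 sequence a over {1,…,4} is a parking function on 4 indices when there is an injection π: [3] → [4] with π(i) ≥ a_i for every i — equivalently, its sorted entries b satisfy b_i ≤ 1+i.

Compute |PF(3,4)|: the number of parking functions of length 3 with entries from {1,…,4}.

Count = (4−3+1)·(4+1)^(3−1) = 2×25 = 50 [KW]
Example (3,2,1) → sorted (1,2,3): b_i ≤ 1+i ∀i, a PF.

50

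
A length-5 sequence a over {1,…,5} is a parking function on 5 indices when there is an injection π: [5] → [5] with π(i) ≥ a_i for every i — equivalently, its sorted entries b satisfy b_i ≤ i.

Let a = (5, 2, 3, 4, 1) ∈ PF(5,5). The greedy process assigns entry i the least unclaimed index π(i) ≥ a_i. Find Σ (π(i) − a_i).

0

Σπ = 15 ({1..5} each once); Σa = 5+2+3+4+1 = 15; disp = 15−15 = 0.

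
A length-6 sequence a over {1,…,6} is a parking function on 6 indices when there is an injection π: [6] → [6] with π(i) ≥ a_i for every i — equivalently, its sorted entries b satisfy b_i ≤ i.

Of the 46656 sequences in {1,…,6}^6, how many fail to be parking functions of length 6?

29849

#PF = (6+1−6)·(6+1)^{6−1} = 1×16807 = 16807 [KW]
Example (6,3,6,6,6,6) → sorted (3,6,6,6,6,6): b_1=3>1, not a PF.
So 46656 − 16807 = 29849 fail.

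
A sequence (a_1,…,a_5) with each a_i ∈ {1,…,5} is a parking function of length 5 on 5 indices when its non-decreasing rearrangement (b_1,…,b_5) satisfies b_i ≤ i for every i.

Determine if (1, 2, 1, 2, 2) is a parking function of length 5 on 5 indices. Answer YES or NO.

YES

Order a: b = (1, 1, 2, 2, 2).
  b_1=1 ≤ 1
  b_2=1 ≤ 2
  b_3=2 ≤ 3
  b_4=2 ≤ 4
  b_5=2 ≤ 5
All bounds hold ⇒ YES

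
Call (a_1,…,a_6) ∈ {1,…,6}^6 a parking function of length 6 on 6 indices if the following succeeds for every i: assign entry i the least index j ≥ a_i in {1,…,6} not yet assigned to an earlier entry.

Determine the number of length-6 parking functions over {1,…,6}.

|PF(6,6)| = 1·7^5 = 1 · 16807 = 16807
One tuple (5,4,2,2,1,5) → sorted (1,2,2,4,5,5): b_i ≤ i ∀i, a PF.

16807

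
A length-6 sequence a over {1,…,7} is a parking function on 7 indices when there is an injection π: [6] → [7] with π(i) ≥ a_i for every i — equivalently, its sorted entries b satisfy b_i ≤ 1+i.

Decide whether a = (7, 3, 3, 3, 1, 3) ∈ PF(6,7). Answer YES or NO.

YES

Rearranged: b = (1, 3, 3, 3, 3, 7).
  b_1=1 ≤ 2
  b_2=3 ≤ 3
  b_3=3 ≤ 4
  b_4=3 ≤ 5
  b_5=3 ≤ 6
  b_6=7 ≤ 7
All bounds hold ⇒ YES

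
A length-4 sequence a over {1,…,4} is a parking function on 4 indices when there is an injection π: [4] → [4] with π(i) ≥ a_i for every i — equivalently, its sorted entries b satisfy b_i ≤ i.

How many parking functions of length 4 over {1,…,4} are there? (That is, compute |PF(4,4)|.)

125

Count = 1·5^3 = 1·125 = 125 (Pollak)
E.g. (1,2,3,4) → sorted (1,2,3,4): b_i ≤ i ∀i, a PF.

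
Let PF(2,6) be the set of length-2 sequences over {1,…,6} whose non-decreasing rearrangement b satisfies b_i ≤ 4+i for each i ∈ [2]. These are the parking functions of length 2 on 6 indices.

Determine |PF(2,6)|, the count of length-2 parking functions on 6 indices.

35

#PF = (7−2)·7^(2−1) = 5·7 = 35 (Konheim–Weiss)
One tuple (1,2) → sorted (1,2): b_i ≤ 4+i ∀i, a PF.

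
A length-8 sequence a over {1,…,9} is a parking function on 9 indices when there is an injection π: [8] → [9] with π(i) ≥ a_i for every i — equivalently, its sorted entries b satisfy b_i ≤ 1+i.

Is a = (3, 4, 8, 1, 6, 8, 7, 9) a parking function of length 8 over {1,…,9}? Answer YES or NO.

Sorted: b = (1, 3, 4, 6, 7, 8, 8, 9).
  b_1=1 ≤ 2
  b_2=3 ≤ 3
  b_3=4 ≤ 4
  b_4=6 > 5
  fails at i=4 ⇒ NO

NO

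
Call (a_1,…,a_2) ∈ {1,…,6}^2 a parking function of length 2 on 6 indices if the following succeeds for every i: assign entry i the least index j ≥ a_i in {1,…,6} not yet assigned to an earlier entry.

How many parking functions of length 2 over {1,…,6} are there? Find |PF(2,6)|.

|PF| = (6−2+1)·(6+1)^(2−1) = 5 · 7 = 35 [KW]
Check (4,2) → sorted (2,4): b_i ≤ 4+i ∀i, a PF.

35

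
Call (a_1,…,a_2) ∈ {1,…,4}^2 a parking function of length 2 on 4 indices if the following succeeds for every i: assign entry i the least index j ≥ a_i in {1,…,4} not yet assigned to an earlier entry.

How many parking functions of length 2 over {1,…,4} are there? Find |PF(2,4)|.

|PF| = 3·5^1 = 3·5 = 15
E.g. (4,1) → sorted (1,4): b_i ≤ 2+i ∀i, a PF.

15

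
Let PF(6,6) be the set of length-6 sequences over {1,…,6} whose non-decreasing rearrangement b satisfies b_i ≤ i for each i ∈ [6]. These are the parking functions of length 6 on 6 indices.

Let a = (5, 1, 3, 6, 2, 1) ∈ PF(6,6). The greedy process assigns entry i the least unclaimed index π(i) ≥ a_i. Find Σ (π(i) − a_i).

3

Σπ(i) = 1+…+6 = 21; Σa = 5+1+3+6+2+1 = 18; disp = 21−18 = 3.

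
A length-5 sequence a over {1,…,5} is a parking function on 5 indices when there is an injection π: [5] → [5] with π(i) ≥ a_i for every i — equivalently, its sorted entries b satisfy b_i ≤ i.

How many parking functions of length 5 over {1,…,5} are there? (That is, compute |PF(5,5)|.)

1296

|PF(5,5)| = (5+1−5)·(5+1)^{5−1} = 1·1296 = 1296 (Konheim–Weiss)
Example (3,5,1,2,1) → sorted (1,1,2,3,5): b_i ≤ i ∀i, a PF.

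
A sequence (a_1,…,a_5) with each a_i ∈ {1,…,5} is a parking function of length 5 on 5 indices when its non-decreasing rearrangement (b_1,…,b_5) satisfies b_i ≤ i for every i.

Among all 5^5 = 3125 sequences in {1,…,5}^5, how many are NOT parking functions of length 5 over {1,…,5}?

Count = (5−5+1)·(5+1)^(5−1) = 1 · 1296 = 1296 [KW]
Check (5,3,3,4,5) → sorted (3,3,4,5,5): b_1=3>1, not a PF.
5^5 − 1296 = 3125 − 1296 = 1829

1829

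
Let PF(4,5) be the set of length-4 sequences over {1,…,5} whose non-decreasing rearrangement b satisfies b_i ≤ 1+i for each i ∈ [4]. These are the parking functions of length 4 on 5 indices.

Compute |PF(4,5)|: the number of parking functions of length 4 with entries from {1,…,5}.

432

#PF = (5−4+1)·(5+1)^(4−1) = 2·216 = 432 [KW]
Check (3,1,1,4) → sorted (1,1,3,4): b_i ≤ 1+i ∀i, a PF.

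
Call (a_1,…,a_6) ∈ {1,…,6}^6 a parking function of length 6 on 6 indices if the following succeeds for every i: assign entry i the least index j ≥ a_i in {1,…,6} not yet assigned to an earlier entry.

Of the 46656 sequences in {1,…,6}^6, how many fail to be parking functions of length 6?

29849

#PF = (7−6)·7^(6−1) = 1 · 16807 = 16807 (Konheim–Weiss)
Check (4,4,4,4,2,4) → sorted (2,4,4,4,4,4): b_1=2>1, not a PF.
6^6 − 16807 = 46656 − 16807 = 29849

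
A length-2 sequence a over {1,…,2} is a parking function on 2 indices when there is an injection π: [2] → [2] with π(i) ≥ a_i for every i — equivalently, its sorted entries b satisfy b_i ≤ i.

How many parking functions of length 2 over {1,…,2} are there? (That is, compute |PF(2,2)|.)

3

Count = (2+1−2)·(2+1)^{2−1} = 1×3 = 3 (Pollak)
Check (1,1) → sorted (1,1): b_i ≤ i ∀i, a PF.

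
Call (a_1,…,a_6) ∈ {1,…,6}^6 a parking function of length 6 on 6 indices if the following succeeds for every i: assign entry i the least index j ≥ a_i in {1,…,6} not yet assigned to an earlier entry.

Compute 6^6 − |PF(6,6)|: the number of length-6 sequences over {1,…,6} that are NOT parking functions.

|PF| = (6+1−6)·(6+1)^{6−1} = 1 · 16807 = 16807 [KW]
Check (6,5,6,3,2,3) → sorted (2,3,3,5,6,6): b_1=2>1, not a PF.
6^6 − 16807 = 46656 − 16807 = 29849

29849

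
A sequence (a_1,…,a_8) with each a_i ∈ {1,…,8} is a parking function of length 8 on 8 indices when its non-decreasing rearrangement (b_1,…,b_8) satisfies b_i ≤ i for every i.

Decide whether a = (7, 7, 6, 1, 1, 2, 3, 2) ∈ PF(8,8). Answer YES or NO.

Order a: b = (1, 1, 2, 2, 3, 6, 7, 7).
  b_1=1 ≤ 1
  b_2=1 ≤ 2
  b_3=2 ≤ 3
  b_4=2 ≤ 4
  b_5=3 ≤ 5
  b_6=6 ≤ 6
  b_7=7 ≤ 7
  b_8=7 ≤ 8
All bounds hold ⇒ YES

YES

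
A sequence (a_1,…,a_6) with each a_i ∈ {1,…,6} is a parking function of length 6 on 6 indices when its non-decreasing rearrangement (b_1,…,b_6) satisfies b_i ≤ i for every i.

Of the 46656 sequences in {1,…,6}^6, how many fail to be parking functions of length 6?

29849

|PF(6,6)| = (6−6+1)·(6+1)^(6−1) = 1 · 16807 = 16807 [KW]
Example (3,5,5,4,2,6) → sorted (2,3,4,5,5,6): b_1=2>1, not a PF.
Total 46656; non-PF = 46656−16807 = 29849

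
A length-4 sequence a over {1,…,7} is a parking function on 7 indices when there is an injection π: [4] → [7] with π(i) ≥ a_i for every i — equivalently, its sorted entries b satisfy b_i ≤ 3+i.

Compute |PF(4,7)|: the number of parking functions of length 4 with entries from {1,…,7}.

2048

|PF| = (8−4)·8^(4−1) = 4×512 = 2048 [KW]
Example (3,5,7,5) → sorted (3,5,5,7): b_i ≤ 3+i ∀i, a PF.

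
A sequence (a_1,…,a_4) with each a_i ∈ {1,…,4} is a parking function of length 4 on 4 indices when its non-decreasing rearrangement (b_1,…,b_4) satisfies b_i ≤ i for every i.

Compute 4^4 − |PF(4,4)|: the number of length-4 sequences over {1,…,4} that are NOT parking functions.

131

|PF| = (4+1−4)·(4+1)^{4−1} = 1×125 = 125 (Pollak)
Check (3,4,4,2) → sorted (2,3,4,4): b_1=2>1, not a PF.
4^4 − 125 = 256 − 125 = 131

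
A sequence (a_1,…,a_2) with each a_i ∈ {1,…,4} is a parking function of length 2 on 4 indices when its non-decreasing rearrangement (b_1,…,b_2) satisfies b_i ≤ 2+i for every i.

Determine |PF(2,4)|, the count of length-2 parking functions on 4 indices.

#PF = (4+1−2)·(4+1)^{2−1} = 3 · 5 = 15 (Konheim–Weiss)
E.g. (1,3) → sorted (1,3): b_i ≤ 2+i ∀i, a PF.

15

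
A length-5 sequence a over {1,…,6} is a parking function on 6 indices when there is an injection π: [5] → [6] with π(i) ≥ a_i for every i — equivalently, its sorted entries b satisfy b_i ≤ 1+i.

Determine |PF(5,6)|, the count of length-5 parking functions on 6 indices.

4802

Count = (6−5+1)·(6+1)^(5−1) = 2×2401 = 4802
E.g. (4,3,2,5,3) → sorted (2,3,3,4,5): b_i ≤ 1+i ∀i, a PF.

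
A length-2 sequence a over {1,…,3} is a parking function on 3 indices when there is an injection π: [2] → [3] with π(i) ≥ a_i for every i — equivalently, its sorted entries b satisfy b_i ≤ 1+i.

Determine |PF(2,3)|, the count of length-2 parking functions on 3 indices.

#PF = 2·4^1 = 2 · 4 = 8
Example (1,2) → sorted (1,2): b_i ≤ 1+i ∀i, a PF.

8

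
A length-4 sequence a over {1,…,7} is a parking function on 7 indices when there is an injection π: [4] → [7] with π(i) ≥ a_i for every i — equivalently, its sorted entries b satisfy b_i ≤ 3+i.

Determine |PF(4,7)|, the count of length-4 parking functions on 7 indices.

2048

|PF| = (7+1−4)·(7+1)^{4−1} = 4·512 = 2048 (Pollak)
One tuple (3,5,4,4) → sorted (3,4,4,5): b_i ≤ 3+i ∀i, a PF.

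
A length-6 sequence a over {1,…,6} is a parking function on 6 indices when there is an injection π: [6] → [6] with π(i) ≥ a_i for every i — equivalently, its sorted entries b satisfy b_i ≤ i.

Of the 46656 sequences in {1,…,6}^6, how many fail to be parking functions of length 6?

29849

|PF(6,6)| = (6+1−6)·(6+1)^{6−1} = 1 · 16807 = 16807
Check (6,6,6,2,4,4) → sorted (2,4,4,6,6,6): b_1=2>1, not a PF.
So 46656 − 16807 = 29849 fail.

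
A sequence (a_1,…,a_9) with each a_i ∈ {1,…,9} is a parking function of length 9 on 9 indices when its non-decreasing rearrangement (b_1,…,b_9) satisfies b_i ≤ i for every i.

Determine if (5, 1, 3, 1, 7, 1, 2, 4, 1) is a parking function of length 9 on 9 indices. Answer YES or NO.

Order a: b = (1, 1, 1, 1, 2, 3, 4, 5, 7).
  b_1=1 ≤ 1
  b_2=1 ≤ 2
  b_3=1 ≤ 3
  b_4=1 ≤ 4
  b_5=2 ≤ 5
  b_6=3 ≤ 6
  b_7=4 ≤ 7
  b_8=5 ≤ 8
  b_9=7 ≤ 9
All bounds hold ⇒ YES

YES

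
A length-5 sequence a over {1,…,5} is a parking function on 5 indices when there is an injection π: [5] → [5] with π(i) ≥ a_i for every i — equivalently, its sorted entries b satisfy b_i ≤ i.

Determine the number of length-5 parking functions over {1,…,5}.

|PF| = (5−5+1)·(5+1)^(5−1) = 1×1296 = 1296 (Pollak)
Check (3,2,4,1,5) → sorted (1,2,3,4,5): b_i ≤ i ∀i, a PF.

1296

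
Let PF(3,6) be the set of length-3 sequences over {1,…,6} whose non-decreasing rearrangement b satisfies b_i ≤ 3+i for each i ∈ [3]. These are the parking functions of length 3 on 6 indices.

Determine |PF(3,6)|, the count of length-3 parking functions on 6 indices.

#PF = 4·7^2 = 4×49 = 196 (Pollak)
Check (1,3,1) → sorted (1,1,3): b_i ≤ 3+i ∀i, a PF.

196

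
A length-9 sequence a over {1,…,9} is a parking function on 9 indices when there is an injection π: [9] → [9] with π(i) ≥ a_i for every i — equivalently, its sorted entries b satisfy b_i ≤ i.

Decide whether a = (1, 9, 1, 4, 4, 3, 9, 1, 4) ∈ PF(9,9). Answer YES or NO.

Order a: b = (1, 1, 1, 3, 4, 4, 4, 9, 9).
  b_1=1 ≤ 1
  b_2=1 ≤ 2
  b_3=1 ≤ 3
  b_4=3 ≤ 4
  b_5=4 ≤ 5
  b_6=4 ≤ 6
  b_7=4 ≤ 7
  b_8=9 > 8
  fails at i=8 ⇒ NO

NO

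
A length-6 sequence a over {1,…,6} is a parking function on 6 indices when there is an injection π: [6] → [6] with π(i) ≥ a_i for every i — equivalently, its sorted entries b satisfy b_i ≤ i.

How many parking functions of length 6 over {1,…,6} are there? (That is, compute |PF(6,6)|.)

#PF = (6+1−6)·(6+1)^{6−1} = 1×16807 = 16807 (Pollak)
One tuple (1,6,3,3,2,3) → sorted (1,2,3,3,3,6): b_i ≤ i ∀i, a PF.

16807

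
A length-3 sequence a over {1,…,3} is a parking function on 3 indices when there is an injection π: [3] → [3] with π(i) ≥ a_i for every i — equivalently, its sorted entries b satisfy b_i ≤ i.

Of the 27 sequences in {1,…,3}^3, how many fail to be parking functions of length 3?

11

|PF(3,3)| = 1·4^2 = 1·16 = 16
E.g. (2,3,2) → sorted (2,2,3): b_1=2>1, not a PF.
Total 27; non-PF = 27−16 = 11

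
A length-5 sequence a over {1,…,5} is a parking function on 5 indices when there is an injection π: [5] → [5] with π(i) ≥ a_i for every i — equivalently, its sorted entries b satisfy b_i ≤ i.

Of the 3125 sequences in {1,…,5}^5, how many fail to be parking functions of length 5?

1829

Count = (5−5+1)·(5+1)^(5−1) = 1·1296 = 1296 [KW]
Example (4,5,4,4,5) → sorted (4,4,4,5,5): b_1=4>1, not a PF.
Total 3125; non-PF = 3125−1296 = 1829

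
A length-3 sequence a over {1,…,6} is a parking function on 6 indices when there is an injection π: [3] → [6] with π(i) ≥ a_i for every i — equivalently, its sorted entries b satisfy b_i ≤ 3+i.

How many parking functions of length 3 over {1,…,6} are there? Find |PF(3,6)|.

196

Count = (6−3+1)·(6+1)^(3−1) = 4 · 49 = 196 (Pollak)
Example (2,3,1) → sorted (1,2,3): b_i ≤ 3+i ∀i, a PF.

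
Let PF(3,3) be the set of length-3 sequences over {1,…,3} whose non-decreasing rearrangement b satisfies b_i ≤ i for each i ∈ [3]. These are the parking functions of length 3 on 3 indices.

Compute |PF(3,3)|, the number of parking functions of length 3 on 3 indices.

#PF = (4−3)·4^(3−1) = 1 · 16 = 16
Example (2,1,1) → sorted (1,1,2): b_i ≤ i ∀i, a PF.

16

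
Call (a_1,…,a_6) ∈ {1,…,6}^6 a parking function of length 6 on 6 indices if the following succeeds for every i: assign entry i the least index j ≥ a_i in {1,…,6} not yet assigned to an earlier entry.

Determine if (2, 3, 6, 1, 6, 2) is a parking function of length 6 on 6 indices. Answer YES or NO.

NO

Rearranged: b = (1, 2, 2, 3, 6, 6).
  b_1=1 ≤ 1
  b_2=2 ≤ 2
  b_3=2 ≤ 3
  b_4=3 ≤ 4
  b_5=6 > 5
  fails at i=5 ⇒ NO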